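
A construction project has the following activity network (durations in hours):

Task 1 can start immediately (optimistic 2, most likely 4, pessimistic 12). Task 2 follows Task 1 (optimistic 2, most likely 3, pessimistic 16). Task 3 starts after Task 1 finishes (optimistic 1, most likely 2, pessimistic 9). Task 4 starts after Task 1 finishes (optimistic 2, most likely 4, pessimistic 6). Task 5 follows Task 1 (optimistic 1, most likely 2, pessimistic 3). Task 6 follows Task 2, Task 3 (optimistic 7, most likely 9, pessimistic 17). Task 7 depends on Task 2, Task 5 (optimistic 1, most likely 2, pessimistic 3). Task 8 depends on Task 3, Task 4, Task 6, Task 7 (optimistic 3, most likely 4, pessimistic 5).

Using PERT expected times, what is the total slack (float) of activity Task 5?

11 hours

te_Task 1 = (2 + 4·4 + 12)/6 = 30/6 = 5
te_Task 2 = (2 + 4·3 + 16)/6 = 30/6 = 5
te_Task 3 = (1 + 4·2 + 9)/6 = 18/6 = 3
te_Task 4 = (2 + 4·4 + 6)/6 = 24/6 = 4
te_Task 5 = (1 + 4·2 + 3)/6 = 12/6 = 2
te_Task 6 = (7 + 4·9 + 17)/6 = 60/6 = 10
te_Task 7 = (1 + 4·2 + 3)/6 = 12/6 = 2
te_Task 8 = (3 + 4·4 + 5)/6 = 24/6 = 4

Forward pass:
ES_Task 1 = 0; EF_Task 1 = 5
ES_Task 2 = 5; EF_Task 2 = 5+5 = 10
ES_Task 3 = 5; EF_Task 3 = 5+3 = 8
ES_Task 4 = 5; EF_Task 4 = 5+4 = 9
ES_Task 5 = 5; EF_Task 5 = 5+2 = 7
ES_Task 6 = max(EF_Task 2=10, EF_Task 3=8) = 10; EF_Task 6 = 10+10 = 20
ES_Task 7 = max(EF_Task 2=10, EF_Task 5=7) = 10; EF_Task 7 = 10+2 = 12
ES_Task 8 = max(EF_Task 3=8, EF_Task 4=9, EF_Task 6=20, EF_Task 7=12) = 20; EF_Task 8 = 20+4 = 24
Expected project duration μ = 24 hours. Critical path: Task 1 → Task 2 → Task 6 → Task 8.

Backward pass:
LF_Task 8 = 24; LS_Task 8 = 24−4 = 20
LF_Task 7 = LS_Task 8 = 20; LS_Task 7 = 20−2 = 18
LF_Task 6 = LS_Task 8 = 20; LS_Task 6 = 20−10 = 10
LF_Task 5 = LS_Task 7 = 18; LS_Task 5 = 18−2 = 16
LF_Task 4 = LS_Task 8 = 20; LS_Task 4 = 20−4 = 16
LF_Task 3 = min(LS_Task 6=10, LS_Task 8=20) = 10; LS_Task 3 = 10−3 = 7
LF_Task 2 = min(LS_Task 6=10, LS_Task 7=18) = 10; LS_Task 2 = 10−5 = 5
LF_Task 1 = min(LS_Task 2=5, LS_Task 3=7, LS_Task 4=16, LS_Task 5=16) = 5; LS_Task 1 = 5−5 = 0
Slack_Task 5 = LS_Task 5 − ES_Task 5 = 16 − 5 = 11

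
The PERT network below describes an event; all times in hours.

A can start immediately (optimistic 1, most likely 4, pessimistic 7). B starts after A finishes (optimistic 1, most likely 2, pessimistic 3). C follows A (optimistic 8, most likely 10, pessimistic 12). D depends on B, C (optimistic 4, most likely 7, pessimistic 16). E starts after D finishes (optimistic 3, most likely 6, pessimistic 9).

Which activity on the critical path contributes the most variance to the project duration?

D

te_A = (1 + 4·4 + 7)/6 = 24/6 = 4; σ²_A = ((7−1)/6)² = 1.000
te_B = (1 + 4·2 + 3)/6 = 12/6 = 2; σ²_B = ((3−1)/6)² = 0.111
te_C = (8 + 4·10 + 12)/6 = 60/6 = 10; σ²_C = ((12−8)/6)² = 0.444
te_D = (4 + 4·7 + 16)/6 = 48/6 = 8; σ²_D = ((16−4)/6)² = 4.000
te_E = (3 + 4·6 + 9)/6 = 36/6 = 6; σ²_E = ((9−3)/6)² = 1.000

Forward pass:
ES_A = 0; EF_A = 4
ES_B = 4; EF_B = 4+2 = 6
ES_C = 4; EF_C = 4+10 = 14
ES_D = max(EF_B=6, EF_C=14) = 14; EF_D = 14+8 = 22
ES_E = 22; EF_E = 22+6 = 28
Expected project duration μ = 28 hours. Critical path: A → C → D → E.

Variances on critical path: σ²_A=1.000, σ²_C=0.444, σ²_D=4.000, σ²_E=1.000.
Largest is σ²_D = 4.000.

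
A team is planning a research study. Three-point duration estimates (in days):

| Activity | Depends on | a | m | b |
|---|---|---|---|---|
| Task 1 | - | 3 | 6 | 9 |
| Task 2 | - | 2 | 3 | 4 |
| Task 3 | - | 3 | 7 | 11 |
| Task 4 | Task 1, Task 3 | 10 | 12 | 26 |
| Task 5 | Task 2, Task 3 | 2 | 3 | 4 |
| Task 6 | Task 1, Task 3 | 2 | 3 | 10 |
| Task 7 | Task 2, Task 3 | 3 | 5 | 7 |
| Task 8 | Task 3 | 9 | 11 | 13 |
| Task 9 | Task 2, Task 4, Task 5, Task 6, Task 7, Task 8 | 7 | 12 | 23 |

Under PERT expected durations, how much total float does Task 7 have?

te_Task 1 = (3 + 4·6 + 9)/6 = 36/6 = 6
te_Task 2 = (2 + 4·3 + 4)/6 = 18/6 = 3
te_Task 3 = (3 + 4·7 + 11)/6 = 42/6 = 7
te_Task 4 = (10 + 4·12 + 26)/6 = 84/6 = 14
te_Task 5 = (2 + 4·3 + 4)/6 = 18/6 = 3
te_Task 6 = (2 + 4·3 + 10)/6 = 24/6 = 4
te_Task 7 = (3 + 4·5 + 7)/6 = 30/6 = 5
te_Task 8 = (9 + 4·11 + 13)/6 = 66/6 = 11
te_Task 9 = (7 + 4·12 + 23)/6 = 78/6 = 13

Forward pass:
ES_Task 1 = 0; EF_Task 1 = 6
ES_Task 2 = 0; EF_Task 2 = 3
ES_Task 3 = 0; EF_Task 3 = 7
ES_Task 4 = max(EF_Task 1=6, EF_Task 3=7) = 7; EF_Task 4 = 7+14 = 21
ES_Task 5 = max(EF_Task 2=3, EF_Task 3=7) = 7; EF_Task 5 = 7+3 = 10
ES_Task 6 = max(EF_Task 1=6, EF_Task 3=7) = 7; EF_Task 6 = 7+4 = 11
ES_Task 7 = max(EF_Task 2=3, EF_Task 3=7) = 7; EF_Task 7 = 7+5 = 12
ES_Task 8 = 7; EF_Task 8 = 7+11 = 18
ES_Task 9 = max(EF_Task 2=3, EF_Task 4=21, EF_Task 5=10, EF_Task 6=11, EF_Task 7=12, EF_Task 8=18) = 21; EF_Task 9 = 21+13 = 34
Expected project duration μ = 34 days. Critical path: Task 3 → Task 4 → Task 9.

Backward pass:
LF_Task 9 = 34; LS_Task 9 = 34−13 = 21
LF_Task 8 = LS_Task 9 = 21; LS_Task 8 = 21−11 = 10
LF_Task 7 = LS_Task 9 = 21; LS_Task 7 = 21−5 = 16
LF_Task 6 = LS_Task 9 = 21; LS_Task 6 = 21−4 = 17
LF_Task 5 = LS_Task 9 = 21; LS_Task 5 = 21−3 = 18
LF_Task 4 = LS_Task 9 = 21; LS_Task 4 = 21−14 = 7
LF_Task 3 = min(LS_Task 4=7, LS_Task 5=18, LS_Task 6=17, LS_Task 7=16, LS_Task 8=10) = 7; LS_Task 3 = 7−7 = 0
LF_Task 2 = min(LS_Task 5=18, LS_Task 7=16, LS_Task 9=21) = 16; LS_Task 2 = 16−3 = 13
LF_Task 1 = min(LS_Task 4=7, LS_Task 6=17) = 7; LS_Task 1 = 7−6 = 1
Slack_Task 7 = LS_Task 7 − ES_Task 7 = 16 − 7 = 9

9 days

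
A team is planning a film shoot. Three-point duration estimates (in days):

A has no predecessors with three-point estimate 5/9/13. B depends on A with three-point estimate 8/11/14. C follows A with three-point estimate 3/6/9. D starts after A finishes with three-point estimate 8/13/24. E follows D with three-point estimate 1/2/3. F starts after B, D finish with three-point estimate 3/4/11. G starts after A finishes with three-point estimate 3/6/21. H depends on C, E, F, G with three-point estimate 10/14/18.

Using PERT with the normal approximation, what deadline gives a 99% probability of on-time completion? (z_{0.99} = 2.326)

50.2 days

te_A = (5 + 4·9 + 13)/6 = 54/6 = 9; σ²_A = ((13−5)/6)² = 1.778
te_B = (8 + 4·11 + 14)/6 = 66/6 = 11; σ²_B = ((14−8)/6)² = 1.000
te_C = (3 + 4·6 + 9)/6 = 36/6 = 6; σ²_C = ((9−3)/6)² = 1.000
te_D = (8 + 4·13 + 24)/6 = 84/6 = 14; σ²_D = ((24−8)/6)² = 7.111
te_E = (1 + 4·2 + 3)/6 = 12/6 = 2; σ²_E = ((3−1)/6)² = 0.111
te_F = (3 + 4·4 + 11)/6 = 30/6 = 5; σ²_F = ((11−3)/6)² = 1.778
te_G = (3 + 4·6 + 21)/6 = 48/6 = 8; σ²_G = ((21−3)/6)² = 9.000
te_H = (10 + 4·14 + 18)/6 = 84/6 = 14; σ²_H = ((18−10)/6)² = 1.778

Forward pass:
ES_A = 0; EF_A = 9
ES_B = 9; EF_B = 9+11 = 20
ES_C = 9; EF_C = 9+6 = 15
ES_D = 9; EF_D = 9+14 = 23
ES_E = 23; EF_E = 23+2 = 25
ES_F = max(EF_B=20, EF_D=23) = 23; EF_F = 23+5 = 28
ES_G = 9; EF_G = 9+8 = 17
ES_H = max(EF_C=15, EF_E=25, EF_F=28, EF_G=17) = 28; EF_H = 28+14 = 42
Expected project duration μ = 42 days. Critical path: A → D → F → H.

Variance along critical path = 1.778 + 7.111 + 1.778 + 1.778 = 12.444; σ = 3.528 days.
D = μ + z·σ = 42 + 2.326·3.528 = 50.2 days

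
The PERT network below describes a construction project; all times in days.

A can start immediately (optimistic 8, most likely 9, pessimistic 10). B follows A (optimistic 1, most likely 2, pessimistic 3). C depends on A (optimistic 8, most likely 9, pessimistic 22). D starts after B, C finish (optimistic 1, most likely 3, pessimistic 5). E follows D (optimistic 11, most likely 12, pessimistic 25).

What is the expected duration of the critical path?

te_A = (8 + 4·9 + 10)/6 = 54/6 = 9
te_B = (1 + 4·2 + 3)/6 = 12/6 = 2
te_C = (8 + 4·9 + 22)/6 = 66/6 = 11
te_D = (1 + 4·3 + 5)/6 = 18/6 = 3
te_E = (11 + 4·12 + 25)/6 = 84/6 = 14

Forward pass:
ES_A = 0; EF_A = 9
ES_B = 9; EF_B = 9+2 = 11
ES_C = 9; EF_C = 9+11 = 20
ES_D = max(EF_B=11, EF_C=20) = 20; EF_D = 20+3 = 23
ES_E = 23; EF_E = 23+14 = 37
Expected project duration μ = 37 days. Critical path: A → C → D → E.

37 days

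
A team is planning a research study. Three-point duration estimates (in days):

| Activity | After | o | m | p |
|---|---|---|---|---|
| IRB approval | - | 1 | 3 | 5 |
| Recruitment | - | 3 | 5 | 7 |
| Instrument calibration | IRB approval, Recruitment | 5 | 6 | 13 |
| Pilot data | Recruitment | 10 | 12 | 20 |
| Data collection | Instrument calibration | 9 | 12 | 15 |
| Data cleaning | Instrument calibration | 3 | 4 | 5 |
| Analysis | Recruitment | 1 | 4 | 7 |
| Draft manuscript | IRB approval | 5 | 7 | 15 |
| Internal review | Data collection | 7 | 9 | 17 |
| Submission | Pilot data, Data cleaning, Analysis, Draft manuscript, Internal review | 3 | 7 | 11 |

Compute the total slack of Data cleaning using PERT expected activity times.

18 days

te_IRB approval = (1 + 4·3 + 5)/6 = 18/6 = 3
te_Recruitment = (3 + 4·5 + 7)/6 = 30/6 = 5
te_Instrument calibration = (5 + 4·6 + 13)/6 = 42/6 = 7
te_Pilot data = (10 + 4·12 + 20)/6 = 78/6 = 13
te_Data collection = (9 + 4·12 + 15)/6 = 72/6 = 12
te_Data cleaning = (3 + 4·4 + 5)/6 = 24/6 = 4
te_Analysis = (1 + 4·4 + 7)/6 = 24/6 = 4
te_Draft manuscript = (5 + 4·7 + 15)/6 = 48/6 = 8
te_Internal review = (7 + 4·9 + 17)/6 = 60/6 = 10
te_Submission = (3 + 4·7 + 11)/6 = 42/6 = 7

Forward pass:
ES_IRB approval = 0; EF_IRB approval = 3
ES_Recruitment = 0; EF_Recruitment = 5
ES_Instrument calibration = max(EF_IRB approval=3, EF_Recruitment=5) = 5; EF_Instrument calibration = 5+7 = 12
ES_Pilot data = 5; EF_Pilot data = 5+13 = 18
ES_Data collection = 12; EF_Data collection = 12+12 = 24
ES_Data cleaning = 12; EF_Data cleaning = 12+4 = 16
ES_Analysis = 5; EF_Analysis = 5+4 = 9
ES_Draft manuscript = 3; EF_Draft manuscript = 3+8 = 11
ES_Internal review = 24; EF_Internal review = 24+10 = 34
ES_Submission = max(EF_Pilot data=18, EF_Data cleaning=16, EF_Analysis=9, EF_Draft manuscript=11, EF_Internal review=34) = 34; EF_Submission = 34+7 = 41
Expected project duration μ = 41 days. Critical path: Recruitment → Instrument calibration → Data collection → Internal review → Submission.

Backward pass:
LF_Submission = 41; LS_Submission = 41−7 = 34
LF_Internal review = LS_Submission = 34; LS_Internal review = 34−10 = 24
LF_Draft manuscript = LS_Submission = 34; LS_Draft manuscript = 34−8 = 26
LF_Analysis = LS_Submission = 34; LS_Analysis = 34−4 = 30
LF_Data cleaning = LS_Submission = 34; LS_Data cleaning = 34−4 = 30
LF_Data collection = LS_Internal review = 24; LS_Data collection = 24−12 = 12
LF_Pilot data = LS_Submission = 34; LS_Pilot data = 34−13 = 21
LF_Instrument calibration = min(LS_Data collection=12, LS_Data cleaning=30) = 12; LS_Instrument calibration = 12−7 = 5
LF_Recruitment = min(LS_Instrument calibration=5, LS_Pilot data=21, LS_Analysis=30) = 5; LS_Recruitment = 5−5 = 0
LF_IRB approval = min(LS_Instrument calibration=5, LS_Draft manuscript=26) = 5; LS_IRB approval = 5−3 = 2
Slack_Data cleaning = LS_Data cleaning − ES_Data cleaning = 30 − 12 = 18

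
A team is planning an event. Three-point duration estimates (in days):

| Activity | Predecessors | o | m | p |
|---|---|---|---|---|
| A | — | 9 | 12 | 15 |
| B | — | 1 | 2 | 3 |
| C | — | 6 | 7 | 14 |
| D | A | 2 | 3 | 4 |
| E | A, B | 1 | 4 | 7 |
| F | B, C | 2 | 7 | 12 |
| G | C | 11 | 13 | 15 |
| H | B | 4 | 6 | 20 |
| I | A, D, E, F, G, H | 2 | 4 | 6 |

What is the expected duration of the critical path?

te_A = (9 + 4·12 + 15)/6 = 72/6 = 12
te_B = (1 + 4·2 + 3)/6 = 12/6 = 2
te_C = (6 + 4·7 + 14)/6 = 48/6 = 8
te_D = (2 + 4·3 + 4)/6 = 18/6 = 3
te_E = (1 + 4·4 + 7)/6 = 24/6 = 4
te_F = (2 + 4·7 + 12)/6 = 42/6 = 7
te_G = (11 + 4·13 + 15)/6 = 78/6 = 13
te_H = (4 + 4·6 + 20)/6 = 48/6 = 8
te_I = (2 + 4·4 + 6)/6 = 24/6 = 4

Forward pass:
ES_A = 0; EF_A = 12
ES_B = 0; EF_B = 2
ES_C = 0; EF_C = 8
ES_D = 12; EF_D = 12+3 = 15
ES_E = max(EF_A=12, EF_B=2) = 12; EF_E = 12+4 = 16
ES_F = max(EF_B=2, EF_C=8) = 8; EF_F = 8+7 = 15
ES_G = 8; EF_G = 8+13 = 21
ES_H = 2; EF_H = 2+8 = 10
ES_I = max(EF_A=12, EF_D=15, EF_E=16, EF_F=15, EF_G=21, EF_H=10) = 21; EF_I = 21+4 = 25
Expected project duration μ = 25 days. Critical path: C → G → I.

25 days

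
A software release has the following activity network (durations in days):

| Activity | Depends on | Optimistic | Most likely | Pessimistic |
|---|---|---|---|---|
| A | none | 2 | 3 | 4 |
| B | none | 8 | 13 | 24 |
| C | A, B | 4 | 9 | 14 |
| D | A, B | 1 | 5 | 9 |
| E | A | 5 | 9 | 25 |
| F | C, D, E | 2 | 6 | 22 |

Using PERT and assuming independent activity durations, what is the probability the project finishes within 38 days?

te_A = (2 + 4·3 + 4)/6 = 18/6 = 3; σ²_A = ((4−2)/6)² = 0.111
te_B = (8 + 4·13 + 24)/6 = 84/6 = 14; σ²_B = ((24−8)/6)² = 7.111
te_C = (4 + 4·9 + 14)/6 = 54/6 = 9; σ²_C = ((14−4)/6)² = 2.778
te_D = (1 + 4·5 + 9)/6 = 30/6 = 5; σ²_D = ((9−1)/6)² = 1.778
te_E = (5 + 4·9 + 25)/6 = 66/6 = 11; σ²_E = ((25−5)/6)² = 11.111
te_F = (2 + 4·6 + 22)/6 = 48/6 = 8; σ²_F = ((22−2)/6)² = 11.111

Forward pass:
ES_A = 0; EF_A = 3
ES_B = 0; EF_B = 14
ES_C = max(EF_A=3, EF_B=14) = 14; EF_C = 14+9 = 23
ES_D = max(EF_A=3, EF_B=14) = 14; EF_D = 14+5 = 19
ES_E = 3; EF_E = 3+11 = 14
ES_F = max(EF_C=23, EF_D=19, EF_E=14) = 23; EF_F = 23+8 = 31
Expected project duration μ = 31 days. Critical path: B → C → F.

Variance along critical path = 7.111 + 2.778 + 11.111 = 21.000; σ = √21.000 = 4.583 days.
Z = (38 − 31) / 4.583 = 1.528
P(T ≤ 38) = Φ(1.528) ≈ 0.937

0.937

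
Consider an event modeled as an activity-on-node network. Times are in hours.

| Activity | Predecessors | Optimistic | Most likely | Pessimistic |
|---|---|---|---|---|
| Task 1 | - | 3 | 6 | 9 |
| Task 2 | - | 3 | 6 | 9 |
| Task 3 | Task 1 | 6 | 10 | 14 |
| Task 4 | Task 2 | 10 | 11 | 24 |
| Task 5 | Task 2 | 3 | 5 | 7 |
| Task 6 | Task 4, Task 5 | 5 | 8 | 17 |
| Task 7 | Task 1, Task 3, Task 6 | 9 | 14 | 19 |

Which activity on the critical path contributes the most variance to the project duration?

Task 4

te_Task 1 = (3 + 4·6 + 9)/6 = 36/6 = 6; σ²_Task 1 = ((9−3)/6)² = 1.000
te_Task 2 = (3 + 4·6 + 9)/6 = 36/6 = 6; σ²_Task 2 = ((9−3)/6)² = 1.000
te_Task 3 = (6 + 4·10 + 14)/6 = 60/6 = 10; σ²_Task 3 = ((14−6)/6)² = 1.778
te_Task 4 = (10 + 4·11 + 24)/6 = 78/6 = 13; σ²_Task 4 = ((24−10)/6)² = 5.444
te_Task 5 = (3 + 4·5 + 7)/6 = 30/6 = 5; σ²_Task 5 = ((7−3)/6)² = 0.444
te_Task 6 = (5 + 4·8 + 17)/6 = 54/6 = 9; σ²_Task 6 = ((17−5)/6)² = 4.000
te_Task 7 = (9 + 4·14 + 19)/6 = 84/6 = 14; σ²_Task 7 = ((19−9)/6)² = 2.778

Forward pass:
ES_Task 1 = 0; EF_Task 1 = 6
ES_Task 2 = 0; EF_Task 2 = 6
ES_Task 3 = 6; EF_Task 3 = 6+10 = 16
ES_Task 4 = 6; EF_Task 4 = 6+13 = 19
ES_Task 5 = 6; EF_Task 5 = 6+5 = 11
ES_Task 6 = max(EF_Task 4=19, EF_Task 5=11) = 19; EF_Task 6 = 19+9 = 28
ES_Task 7 = max(EF_Task 1=6, EF_Task 3=16, EF_Task 6=28) = 28; EF_Task 7 = 28+14 = 42
Expected project duration μ = 42 hours. Critical path: Task 2 → Task 4 → Task 6 → Task 7.

Variances on critical path: σ²_Task 2=1.000, σ²_Task 4=5.444, σ²_Task 6=4.000, σ²_Task 7=2.778.
Largest is σ²_Task 4 = 5.444.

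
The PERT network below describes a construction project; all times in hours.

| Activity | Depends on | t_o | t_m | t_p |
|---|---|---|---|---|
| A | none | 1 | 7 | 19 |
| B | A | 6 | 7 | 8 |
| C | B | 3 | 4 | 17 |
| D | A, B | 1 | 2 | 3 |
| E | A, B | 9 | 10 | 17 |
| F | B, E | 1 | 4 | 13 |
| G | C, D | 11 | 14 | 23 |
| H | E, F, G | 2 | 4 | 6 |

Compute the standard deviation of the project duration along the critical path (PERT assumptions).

te_A = (1 + 4·7 + 19)/6 = 48/6 = 8; σ²_A = ((19−1)/6)² = 9.000
te_B = (6 + 4·7 + 8)/6 = 42/6 = 7; σ²_B = ((8−6)/6)² = 0.111
te_C = (3 + 4·4 + 17)/6 = 36/6 = 6; σ²_C = ((17−3)/6)² = 5.444
te_D = (1 + 4·2 + 3)/6 = 12/6 = 2; σ²_D = ((3−1)/6)² = 0.111
te_E = (9 + 4·10 + 17)/6 = 66/6 = 11; σ²_E = ((17−9)/6)² = 1.778
te_F = (1 + 4·4 + 13)/6 = 30/6 = 5; σ²_F = ((13−1)/6)² = 4.000
te_G = (11 + 4·14 + 23)/6 = 90/6 = 15; σ²_G = ((23−11)/6)² = 4.000
te_H = (2 + 4·4 + 6)/6 = 24/6 = 4; σ²_H = ((6−2)/6)² = 0.444

Forward pass:
ES_A = 0; EF_A = 8
ES_B = 8; EF_B = 8+7 = 15
ES_C = 15; EF_C = 15+6 = 21
ES_D = max(EF_A=8, EF_B=15) = 15; EF_D = 15+2 = 17
ES_E = max(EF_A=8, EF_B=15) = 15; EF_E = 15+11 = 26
ES_F = max(EF_B=15, EF_E=26) = 26; EF_F = 26+5 = 31
ES_G = max(EF_C=21, EF_D=17) = 21; EF_G = 21+15 = 36
ES_H = max(EF_E=26, EF_F=31, EF_G=36) = 36; EF_H = 36+4 = 40
Expected project duration μ = 40 hours. Critical path: A → B → C → G → H.

Variance along critical path = 9.000 + 0.111 + 5.444 + 4.000 + 0.444 = 19.000
σ = √19.000 = 4.359 hours

4.36 hours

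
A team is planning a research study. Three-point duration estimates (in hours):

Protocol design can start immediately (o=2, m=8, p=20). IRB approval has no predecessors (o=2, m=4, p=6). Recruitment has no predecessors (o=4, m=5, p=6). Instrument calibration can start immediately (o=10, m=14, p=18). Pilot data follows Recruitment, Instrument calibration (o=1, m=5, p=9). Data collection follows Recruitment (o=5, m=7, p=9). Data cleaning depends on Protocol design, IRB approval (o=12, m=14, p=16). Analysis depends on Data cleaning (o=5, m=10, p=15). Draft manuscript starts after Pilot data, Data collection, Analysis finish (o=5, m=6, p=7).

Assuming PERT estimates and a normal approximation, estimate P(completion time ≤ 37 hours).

0.285

te_Protocol design = (2 + 4·8 + 20)/6 = 54/6 = 9; σ²_Protocol design = ((20−2)/6)² = 9.000
te_IRB approval = (2 + 4·4 + 6)/6 = 24/6 = 4; σ²_IRB approval = ((6−2)/6)² = 0.444
te_Recruitment = (4 + 4·5 + 6)/6 = 30/6 = 5; σ²_Recruitment = ((6−4)/6)² = 0.111
te_Instrument calibration = (10 + 4·14 + 18)/6 = 84/6 = 14; σ²_Instrument calibration = ((18−10)/6)² = 1.778
te_Pilot data = (1 + 4·5 + 9)/6 = 30/6 = 5; σ²_Pilot data = ((9−1)/6)² = 1.778
te_Data collection = (5 + 4·7 + 9)/6 = 42/6 = 7; σ²_Data collection = ((9−5)/6)² = 0.444
te_Data cleaning = (12 + 4·14 + 16)/6 = 84/6 = 14; σ²_Data cleaning = ((16−12)/6)² = 0.444
te_Analysis = (5 + 4·10 + 15)/6 = 60/6 = 10; σ²_Analysis = ((15−5)/6)² = 2.778
te_Draft manuscript = (5 + 4·6 + 7)/6 = 36/6 = 6; σ²_Draft manuscript = ((7−5)/6)² = 0.111

Forward pass:
ES_Protocol design = 0; EF_Protocol design = 9
ES_IRB approval = 0; EF_IRB approval = 4
ES_Recruitment = 0; EF_Recruitment = 5
ES_Instrument calibration = 0; EF_Instrument calibration = 14
ES_Pilot data = max(EF_Recruitment=5, EF_Instrument calibration=14) = 14; EF_Pilot data = 14+5 = 19
ES_Data collection = 5; EF_Data collection = 5+7 = 12
ES_Data cleaning = max(EF_Protocol design=9, EF_IRB approval=4) = 9; EF_Data cleaning = 9+14 = 23
ES_Analysis = 23; EF_Analysis = 23+10 = 33
ES_Draft manuscript = max(EF_Pilot data=19, EF_Data collection=12, EF_Analysis=33) = 33; EF_Draft manuscript = 33+6 = 39
Expected project duration μ = 39 hours. Critical path: Protocol design → Data cleaning → Analysis → Draft manuscript.

Variance along critical path = 9.000 + 0.444 + 2.778 + 0.111 = 12.333; σ = √12.333 = 3.512 hours.
Z = (37 − 39) / 3.512 = -0.569
P(T ≤ 37) = Φ(-0.569) ≈ 0.285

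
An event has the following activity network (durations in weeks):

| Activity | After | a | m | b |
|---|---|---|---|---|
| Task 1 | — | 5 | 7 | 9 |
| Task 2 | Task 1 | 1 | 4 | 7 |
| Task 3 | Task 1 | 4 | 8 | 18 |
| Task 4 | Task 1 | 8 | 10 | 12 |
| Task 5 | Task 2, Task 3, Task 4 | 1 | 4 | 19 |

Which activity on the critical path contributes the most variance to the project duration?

Task 5

te_Task 1 = (5 + 4·7 + 9)/6 = 42/6 = 7; σ²_Task 1 = ((9−5)/6)² = 0.444
te_Task 2 = (1 + 4·4 + 7)/6 = 24/6 = 4; σ²_Task 2 = ((7−1)/6)² = 1.000
te_Task 3 = (4 + 4·8 + 18)/6 = 54/6 = 9; σ²_Task 3 = ((18−4)/6)² = 5.444
te_Task 4 = (8 + 4·10 + 12)/6 = 60/6 = 10; σ²_Task 4 = ((12−8)/6)² = 0.444
te_Task 5 = (1 + 4·4 + 19)/6 = 36/6 = 6; σ²_Task 5 = ((19−1)/6)² = 9.000

Forward pass:
ES_Task 1 = 0; EF_Task 1 = 7
ES_Task 2 = 7; EF_Task 2 = 7+4 = 11
ES_Task 3 = 7; EF_Task 3 = 7+9 = 16
ES_Task 4 = 7; EF_Task 4 = 7+10 = 17
ES_Task 5 = max(EF_Task 2=11, EF_Task 3=16, EF_Task 4=17) = 17; EF_Task 5 = 17+6 = 23
Expected project duration μ = 23 weeks. Critical path: Task 1 → Task 4 → Task 5.

Variances on critical path: σ²_Task 1=0.444, σ²_Task 4=0.444, σ²_Task 5=9.000.
Largest is σ²_Task 5 = 9.000.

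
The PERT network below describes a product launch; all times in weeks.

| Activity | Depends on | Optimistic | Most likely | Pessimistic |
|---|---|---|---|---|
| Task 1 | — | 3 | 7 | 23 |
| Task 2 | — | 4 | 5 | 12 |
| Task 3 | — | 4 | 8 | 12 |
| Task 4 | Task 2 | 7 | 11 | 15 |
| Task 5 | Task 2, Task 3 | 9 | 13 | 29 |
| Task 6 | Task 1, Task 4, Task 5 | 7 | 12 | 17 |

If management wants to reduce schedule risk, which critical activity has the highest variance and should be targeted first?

Task 5

te_Task 1 = (3 + 4·7 + 23)/6 = 54/6 = 9; σ²_Task 1 = ((23−3)/6)² = 11.111
te_Task 2 = (4 + 4·5 + 12)/6 = 36/6 = 6; σ²_Task 2 = ((12−4)/6)² = 1.778
te_Task 3 = (4 + 4·8 + 12)/6 = 48/6 = 8; σ²_Task 3 = ((12−4)/6)² = 1.778
te_Task 4 = (7 + 4·11 + 15)/6 = 66/6 = 11; σ²_Task 4 = ((15−7)/6)² = 1.778
te_Task 5 = (9 + 4·13 + 29)/6 = 90/6 = 15; σ²_Task 5 = ((29−9)/6)² = 11.111
te_Task 6 = (7 + 4·12 + 17)/6 = 72/6 = 12; σ²_Task 6 = ((17−7)/6)² = 2.778

Forward pass:
ES_Task 1 = 0; EF_Task 1 = 9
ES_Task 2 = 0; EF_Task 2 = 6
ES_Task 3 = 0; EF_Task 3 = 8
ES_Task 4 = 6; EF_Task 4 = 6+11 = 17
ES_Task 5 = max(EF_Task 2=6, EF_Task 3=8) = 8; EF_Task 5 = 8+15 = 23
ES_Task 6 = max(EF_Task 1=9, EF_Task 4=17, EF_Task 5=23) = 23; EF_Task 6 = 23+12 = 35
Expected project duration μ = 35 weeks. Critical path: Task 3 → Task 5 → Task 6.

Variances on critical path: σ²_Task 3=1.778, σ²_Task 5=11.111, σ²_Task 6=2.778.
Largest is σ²_Task 5 = 11.111.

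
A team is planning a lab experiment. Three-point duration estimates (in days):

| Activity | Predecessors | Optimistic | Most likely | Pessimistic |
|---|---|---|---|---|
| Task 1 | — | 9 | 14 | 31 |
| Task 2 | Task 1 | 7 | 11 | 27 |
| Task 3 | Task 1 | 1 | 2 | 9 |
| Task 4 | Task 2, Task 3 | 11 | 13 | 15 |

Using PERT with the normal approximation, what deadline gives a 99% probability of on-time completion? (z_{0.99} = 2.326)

te_Task 1 = (9 + 4·14 + 31)/6 = 96/6 = 16; σ²_Task 1 = ((31−9)/6)² = 13.444
te_Task 2 = (7 + 4·11 + 27)/6 = 78/6 = 13; σ²_Task 2 = ((27−7)/6)² = 11.111
te_Task 3 = (1 + 4·2 + 9)/6 = 18/6 = 3; σ²_Task 3 = ((9−1)/6)² = 1.778
te_Task 4 = (11 + 4·13 + 15)/6 = 78/6 = 13; σ²_Task 4 = ((15−11)/6)² = 0.444

Forward pass:
ES_Task 1 = 0; EF_Task 1 = 16
ES_Task 2 = 16; EF_Task 2 = 16+13 = 29
ES_Task 3 = 16; EF_Task 3 = 16+3 = 19
ES_Task 4 = max(EF_Task 2=29, EF_Task 3=19) = 29; EF_Task 4 = 29+13 = 42
Expected project duration μ = 42 days. Critical path: Task 1 → Task 2 → Task 4.

Variance along critical path = 13.444 + 11.111 + 0.444 = 25.000; σ = 5.000 days.
D = μ + z·σ = 42 + 2.326·5.000 = 53.6 days

53.6 days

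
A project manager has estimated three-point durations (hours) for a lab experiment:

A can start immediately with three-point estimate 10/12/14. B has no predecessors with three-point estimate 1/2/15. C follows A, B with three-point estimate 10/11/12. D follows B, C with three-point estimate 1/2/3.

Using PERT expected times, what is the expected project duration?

25 hours

te_A = (10 + 4·12 + 14)/6 = 72/6 = 12
te_B = (1 + 4·2 + 15)/6 = 24/6 = 4
te_C = (10 + 4·11 + 12)/6 = 66/6 = 11
te_D = (1 + 4·2 + 3)/6 = 12/6 = 2

Forward pass:
ES_A = 0; EF_A = 12
ES_B = 0; EF_B = 4
ES_C = max(EF_A=12, EF_B=4) = 12; EF_C = 12+11 = 23
ES_D = max(EF_B=4, EF_C=23) = 23; EF_D = 23+2 = 25
Expected project duration μ = 25 hours. Critical path: A → C → D.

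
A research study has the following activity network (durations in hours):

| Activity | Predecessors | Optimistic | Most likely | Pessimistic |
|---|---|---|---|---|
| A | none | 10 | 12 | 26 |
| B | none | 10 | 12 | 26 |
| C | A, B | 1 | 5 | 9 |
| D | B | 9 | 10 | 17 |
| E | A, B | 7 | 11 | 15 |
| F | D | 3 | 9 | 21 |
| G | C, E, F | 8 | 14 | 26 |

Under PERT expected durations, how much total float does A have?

te_A = (10 + 4·12 + 26)/6 = 84/6 = 14
te_B = (10 + 4·12 + 26)/6 = 84/6 = 14
te_C = (1 + 4·5 + 9)/6 = 30/6 = 5
te_D = (9 + 4·10 + 17)/6 = 66/6 = 11
te_E = (7 + 4·11 + 15)/6 = 66/6 = 11
te_F = (3 + 4·9 + 21)/6 = 60/6 = 10
te_G = (8 + 4·14 + 26)/6 = 90/6 = 15

Forward pass:
ES_A = 0; EF_A = 14
ES_B = 0; EF_B = 14
ES_C = max(EF_A=14, EF_B=14) = 14; EF_C = 14+5 = 19
ES_D = 14; EF_D = 14+11 = 25
ES_E = max(EF_A=14, EF_B=14) = 14; EF_E = 14+11 = 25
ES_F = 25; EF_F = 25+10 = 35
ES_G = max(EF_C=19, EF_E=25, EF_F=35) = 35; EF_G = 35+15 = 50
Expected project duration μ = 50 hours. Critical path: B → D → F → G.

Backward pass:
LF_G = 50; LS_G = 50−15 = 35
LF_F = LS_G = 35; LS_F = 35−10 = 25
LF_E = LS_G = 35; LS_E = 35−11 = 24
LF_D = LS_F = 25; LS_D = 25−11 = 14
LF_C = LS_G = 35; LS_C = 35−5 = 30
LF_B = min(LS_C=30, LS_D=14, LS_E=24) = 14; LS_B = 14−14 = 0
LF_A = min(LS_C=30, LS_E=24) = 24; LS_A = 24−14 = 10
Slack_A = LS_A − ES_A = 10 − 0 = 10

10 hours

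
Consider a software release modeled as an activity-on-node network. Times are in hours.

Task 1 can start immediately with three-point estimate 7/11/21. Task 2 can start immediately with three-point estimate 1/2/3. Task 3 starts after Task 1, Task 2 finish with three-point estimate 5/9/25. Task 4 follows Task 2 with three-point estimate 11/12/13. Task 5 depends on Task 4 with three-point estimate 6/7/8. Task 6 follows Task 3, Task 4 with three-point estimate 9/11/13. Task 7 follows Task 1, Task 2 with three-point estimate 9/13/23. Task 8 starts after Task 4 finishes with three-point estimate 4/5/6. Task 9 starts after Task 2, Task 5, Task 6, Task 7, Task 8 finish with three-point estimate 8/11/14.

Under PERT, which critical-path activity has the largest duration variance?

te_Task 1 = (7 + 4·11 + 21)/6 = 72/6 = 12; σ²_Task 1 = ((21−7)/6)² = 5.444
te_Task 2 = (1 + 4·2 + 3)/6 = 12/6 = 2; σ²_Task 2 = ((3−1)/6)² = 0.111
te_Task 3 = (5 + 4·9 + 25)/6 = 66/6 = 11; σ²_Task 3 = ((25−5)/6)² = 11.111
te_Task 4 = (11 + 4·12 + 13)/6 = 72/6 = 12; σ²_Task 4 = ((13−11)/6)² = 0.111
te_Task 5 = (6 + 4·7 + 8)/6 = 42/6 = 7; σ²_Task 5 = ((8−6)/6)² = 0.111
te_Task 6 = (9 + 4·11 + 13)/6 = 66/6 = 11; σ²_Task 6 = ((13−9)/6)² = 0.444
te_Task 7 = (9 + 4·13 + 23)/6 = 84/6 = 14; σ²_Task 7 = ((23−9)/6)² = 5.444
te_Task 8 = (4 + 4·5 + 6)/6 = 30/6 = 5; σ²_Task 8 = ((6−4)/6)² = 0.111
te_Task 9 = (8 + 4·11 + 14)/6 = 66/6 = 11; σ²_Task 9 = ((14−8)/6)² = 1.000

Forward pass:
ES_Task 1 = 0; EF_Task 1 = 12
ES_Task 2 = 0; EF_Task 2 = 2
ES_Task 3 = max(EF_Task 1=12, EF_Task 2=2) = 12; EF_Task 3 = 12+11 = 23
ES_Task 4 = 2; EF_Task 4 = 2+12 = 14
ES_Task 5 = 14; EF_Task 5 = 14+7 = 21
ES_Task 6 = max(EF_Task 3=23, EF_Task 4=14) = 23; EF_Task 6 = 23+11 = 34
ES_Task 7 = max(EF_Task 1=12, EF_Task 2=2) = 12; EF_Task 7 = 12+14 = 26
ES_Task 8 = 14; EF_Task 8 = 14+5 = 19
ES_Task 9 = max(EF_Task 2=2, EF_Task 5=21, EF_Task 6=34, EF_Task 7=26, EF_Task 8=19) = 34; EF_Task 9 = 34+11 = 45
Expected project duration μ = 45 hours. Critical path: Task 1 → Task 3 → Task 6 → Task 9.

Variances on critical path: σ²_Task 1=5.444, σ²_Task 3=11.111, σ²_Task 6=0.444, σ²_Task 9=1.000.
Largest is σ²_Task 3 = 11.111.

Task 3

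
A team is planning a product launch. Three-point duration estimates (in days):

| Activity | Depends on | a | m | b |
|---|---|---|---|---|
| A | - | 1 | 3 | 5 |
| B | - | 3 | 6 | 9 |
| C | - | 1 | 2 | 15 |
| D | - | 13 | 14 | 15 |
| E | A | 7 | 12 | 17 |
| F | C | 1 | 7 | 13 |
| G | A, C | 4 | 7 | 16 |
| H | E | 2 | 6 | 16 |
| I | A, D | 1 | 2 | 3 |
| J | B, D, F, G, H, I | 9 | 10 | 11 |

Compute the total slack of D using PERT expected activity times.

6 days

te_A = (1 + 4·3 + 5)/6 = 18/6 = 3
te_B = (3 + 4·6 + 9)/6 = 36/6 = 6
te_C = (1 + 4·2 + 15)/6 = 24/6 = 4
te_D = (13 + 4·14 + 15)/6 = 84/6 = 14
te_E = (7 + 4·12 + 17)/6 = 72/6 = 12
te_F = (1 + 4·7 + 13)/6 = 42/6 = 7
te_G = (4 + 4·7 + 16)/6 = 48/6 = 8
te_H = (2 + 4·6 + 16)/6 = 42/6 = 7
te_I = (1 + 4·2 + 3)/6 = 12/6 = 2
te_J = (9 + 4·10 + 11)/6 = 60/6 = 10

Forward pass:
ES_A = 0; EF_A = 3
ES_B = 0; EF_B = 6
ES_C = 0; EF_C = 4
ES_D = 0; EF_D = 14
ES_E = 3; EF_E = 3+12 = 15
ES_F = 4; EF_F = 4+7 = 11
ES_G = max(EF_A=3, EF_C=4) = 4; EF_G = 4+8 = 12
ES_H = 15; EF_H = 15+7 = 22
ES_I = max(EF_A=3, EF_D=14) = 14; EF_I = 14+2 = 16
ES_J = max(EF_B=6, EF_D=14, EF_F=11, EF_G=12, EF_H=22, EF_I=16) = 22; EF_J = 22+10 = 32
Expected project duration μ = 32 days. Critical path: A → E → H → J.

Backward pass:
LF_J = 32; LS_J = 32−10 = 22
LF_I = LS_J = 22; LS_I = 22−2 = 20
LF_H = LS_J = 22; LS_H = 22−7 = 15
LF_G = LS_J = 22; LS_G = 22−8 = 14
LF_F = LS_J = 22; LS_F = 22−7 = 15
LF_E = LS_H = 15; LS_E = 15−12 = 3
LF_D = min(LS_I=20, LS_J=22) = 20; LS_D = 20−14 = 6
LF_C = min(LS_F=15, LS_G=14) = 14; LS_C = 14−4 = 10
LF_B = LS_J = 22; LS_B = 22−6 = 16
LF_A = min(LS_E=3, LS_G=14, LS_I=20) = 3; LS_A = 3−3 = 0
Slack_D = LS_D − ES_D = 6 − 0 = 6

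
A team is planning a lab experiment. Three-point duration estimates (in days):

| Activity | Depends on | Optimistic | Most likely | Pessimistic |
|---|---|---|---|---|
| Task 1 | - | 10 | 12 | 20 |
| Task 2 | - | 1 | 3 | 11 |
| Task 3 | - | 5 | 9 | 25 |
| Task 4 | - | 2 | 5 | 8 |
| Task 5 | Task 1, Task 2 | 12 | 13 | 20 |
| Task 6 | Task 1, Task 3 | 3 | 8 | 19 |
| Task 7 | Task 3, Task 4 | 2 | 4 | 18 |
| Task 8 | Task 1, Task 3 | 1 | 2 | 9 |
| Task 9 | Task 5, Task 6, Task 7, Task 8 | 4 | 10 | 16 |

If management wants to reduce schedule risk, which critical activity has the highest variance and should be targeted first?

Task 9

te_Task 1 = (10 + 4·12 + 20)/6 = 78/6 = 13; σ²_Task 1 = ((20−10)/6)² = 2.778
te_Task 2 = (1 + 4·3 + 11)/6 = 24/6 = 4; σ²_Task 2 = ((11−1)/6)² = 2.778
te_Task 3 = (5 + 4·9 + 25)/6 = 66/6 = 11; σ²_Task 3 = ((25−5)/6)² = 11.111
te_Task 4 = (2 + 4·5 + 8)/6 = 30/6 = 5; σ²_Task 4 = ((8−2)/6)² = 1.000
te_Task 5 = (12 + 4·13 + 20)/6 = 84/6 = 14; σ²_Task 5 = ((20−12)/6)² = 1.778
te_Task 6 = (3 + 4·8 + 19)/6 = 54/6 = 9; σ²_Task 6 = ((19−3)/6)² = 7.111
te_Task 7 = (2 + 4·4 + 18)/6 = 36/6 = 6; σ²_Task 7 = ((18−2)/6)² = 7.111
te_Task 8 = (1 + 4·2 + 9)/6 = 18/6 = 3; σ²_Task 8 = ((9−1)/6)² = 1.778
te_Task 9 = (4 + 4·10 + 16)/6 = 60/6 = 10; σ²_Task 9 = ((16−4)/6)² = 4.000

Forward pass:
ES_Task 1 = 0; EF_Task 1 = 13
ES_Task 2 = 0; EF_Task 2 = 4
ES_Task 3 = 0; EF_Task 3 = 11
ES_Task 4 = 0; EF_Task 4 = 5
ES_Task 5 = max(EF_Task 1=13, EF_Task 2=4) = 13; EF_Task 5 = 13+14 = 27
ES_Task 6 = max(EF_Task 1=13, EF_Task 3=11) = 13; EF_Task 6 = 13+9 = 22
ES_Task 7 = max(EF_Task 3=11, EF_Task 4=5) = 11; EF_Task 7 = 11+6 = 17
ES_Task 8 = max(EF_Task 1=13, EF_Task 3=11) = 13; EF_Task 8 = 13+3 = 16
ES_Task 9 = max(EF_Task 5=27, EF_Task 6=22, EF_Task 7=17, EF_Task 8=16) = 27; EF_Task 9 = 27+10 = 37
Expected project duration μ = 37 days. Critical path: Task 1 → Task 5 → Task 9.

Variances on critical path: σ²_Task 1=2.778, σ²_Task 5=1.778, σ²_Task 9=4.000.
Largest is σ²_Task 9 = 4.000.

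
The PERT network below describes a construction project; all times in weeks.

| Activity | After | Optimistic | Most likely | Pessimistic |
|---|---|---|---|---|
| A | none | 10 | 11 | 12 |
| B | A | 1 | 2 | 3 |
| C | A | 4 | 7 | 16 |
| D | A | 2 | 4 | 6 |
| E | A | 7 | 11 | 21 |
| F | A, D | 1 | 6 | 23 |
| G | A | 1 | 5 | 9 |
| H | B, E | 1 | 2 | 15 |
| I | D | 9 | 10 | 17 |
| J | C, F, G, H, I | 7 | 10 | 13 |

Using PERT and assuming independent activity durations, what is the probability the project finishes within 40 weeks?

te_A = (10 + 4·11 + 12)/6 = 66/6 = 11; σ²_A = ((12−10)/6)² = 0.111
te_B = (1 + 4·2 + 3)/6 = 12/6 = 2; σ²_B = ((3−1)/6)² = 0.111
te_C = (4 + 4·7 + 16)/6 = 48/6 = 8; σ²_C = ((16−4)/6)² = 4.000
te_D = (2 + 4·4 + 6)/6 = 24/6 = 4; σ²_D = ((6−2)/6)² = 0.444
te_E = (7 + 4·11 + 21)/6 = 72/6 = 12; σ²_E = ((21−7)/6)² = 5.444
te_F = (1 + 4·6 + 23)/6 = 48/6 = 8; σ²_F = ((23−1)/6)² = 13.444
te_G = (1 + 4·5 + 9)/6 = 30/6 = 5; σ²_G = ((9−1)/6)² = 1.778
te_H = (1 + 4·2 + 15)/6 = 24/6 = 4; σ²_H = ((15−1)/6)² = 5.444
te_I = (9 + 4·10 + 17)/6 = 66/6 = 11; σ²_I = ((17−9)/6)² = 1.778
te_J = (7 + 4·10 + 13)/6 = 60/6 = 10; σ²_J = ((13−7)/6)² = 1.000

Forward pass:
ES_A = 0; EF_A = 11
ES_B = 11; EF_B = 11+2 = 13
ES_C = 11; EF_C = 11+8 = 19
ES_D = 11; EF_D = 11+4 = 15
ES_E = 11; EF_E = 11+12 = 23
ES_F = max(EF_A=11, EF_D=15) = 15; EF_F = 15+8 = 23
ES_G = 11; EF_G = 11+5 = 16
ES_H = max(EF_B=13, EF_E=23) = 23; EF_H = 23+4 = 27
ES_I = 15; EF_I = 15+11 = 26
ES_J = max(EF_C=19, EF_F=23, EF_G=16, EF_H=27, EF_I=26) = 27; EF_J = 27+10 = 37
Expected project duration μ = 37 weeks. Critical path: A → E → H → J.

Variance along critical path = 0.111 + 5.444 + 5.444 + 1.000 = 12.000; σ = √12.000 = 3.464 weeks.
Z = (40 − 37) / 3.464 = 0.866
P(T ≤ 40) = Φ(0.866) ≈ 0.807

0.807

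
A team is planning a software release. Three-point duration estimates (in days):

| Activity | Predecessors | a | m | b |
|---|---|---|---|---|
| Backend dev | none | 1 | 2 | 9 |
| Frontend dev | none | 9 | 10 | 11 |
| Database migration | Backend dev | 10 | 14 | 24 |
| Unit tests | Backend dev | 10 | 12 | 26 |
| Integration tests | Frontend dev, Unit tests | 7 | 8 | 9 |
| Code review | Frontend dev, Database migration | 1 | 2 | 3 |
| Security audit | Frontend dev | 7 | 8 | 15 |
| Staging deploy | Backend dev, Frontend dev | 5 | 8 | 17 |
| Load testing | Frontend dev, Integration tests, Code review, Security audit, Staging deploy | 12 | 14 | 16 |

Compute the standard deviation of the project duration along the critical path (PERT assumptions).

te_Backend dev = (1 + 4·2 + 9)/6 = 18/6 = 3; σ²_Backend dev = ((9−1)/6)² = 1.778
te_Frontend dev = (9 + 4·10 + 11)/6 = 60/6 = 10; σ²_Frontend dev = ((11−9)/6)² = 0.111
te_Database migration = (10 + 4·14 + 24)/6 = 90/6 = 15; σ²_Database migration = ((24−10)/6)² = 5.444
te_Unit tests = (10 + 4·12 + 26)/6 = 84/6 = 14; σ²_Unit tests = ((26−10)/6)² = 7.111
te_Integration tests = (7 + 4·8 + 9)/6 = 48/6 = 8; σ²_Integration tests = ((9−7)/6)² = 0.111
te_Code review = (1 + 4·2 + 3)/6 = 12/6 = 2; σ²_Code review = ((3−1)/6)² = 0.111
te_Security audit = (7 + 4·8 + 15)/6 = 54/6 = 9; σ²_Security audit = ((15−7)/6)² = 1.778
te_Staging deploy = (5 + 4·8 + 17)/6 = 54/6 = 9; σ²_Staging deploy = ((17−5)/6)² = 4.000
te_Load testing = (12 + 4·14 + 16)/6 = 84/6 = 14; σ²_Load testing = ((16−12)/6)² = 0.444

Forward pass:
ES_Backend dev = 0; EF_Backend dev = 3
ES_Frontend dev = 0; EF_Frontend dev = 10
ES_Database migration = 3; EF_Database migration = 3+15 = 18
ES_Unit tests = 3; EF_Unit tests = 3+14 = 17
ES_Integration tests = max(EF_Frontend dev=10, EF_Unit tests=17) = 17; EF_Integration tests = 17+8 = 25
ES_Code review = max(EF_Frontend dev=10, EF_Database migration=18) = 18; EF_Code review = 18+2 = 20
ES_Security audit = 10; EF_Security audit = 10+9 = 19
ES_Staging deploy = max(EF_Backend dev=3, EF_Frontend dev=10) = 10; EF_Staging deploy = 10+9 = 19
ES_Load testing = max(EF_Frontend dev=10, EF_Integration tests=25, EF_Code review=20, EF_Security audit=19, EF_Staging deploy=19) = 25; EF_Load testing = 25+14 = 39
Expected project duration μ = 39 days. Critical path: Backend dev → Unit tests → Integration tests → Load testing.

Variance along critical path = 1.778 + 7.111 + 0.111 + 0.444 = 9.444
σ = √9.444 = 3.073 days

3.07 days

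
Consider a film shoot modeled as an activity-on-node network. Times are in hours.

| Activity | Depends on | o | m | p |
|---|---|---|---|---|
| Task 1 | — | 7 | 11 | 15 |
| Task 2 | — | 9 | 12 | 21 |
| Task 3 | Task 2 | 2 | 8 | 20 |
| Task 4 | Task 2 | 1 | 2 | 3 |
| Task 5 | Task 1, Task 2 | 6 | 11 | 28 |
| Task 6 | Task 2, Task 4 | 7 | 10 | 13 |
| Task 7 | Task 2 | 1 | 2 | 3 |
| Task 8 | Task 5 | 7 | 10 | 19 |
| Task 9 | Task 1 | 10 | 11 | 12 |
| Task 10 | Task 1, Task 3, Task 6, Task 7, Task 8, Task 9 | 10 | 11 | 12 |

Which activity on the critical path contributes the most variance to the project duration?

Task 5

te_Task 1 = (7 + 4·11 + 15)/6 = 66/6 = 11; σ²_Task 1 = ((15−7)/6)² = 1.778
te_Task 2 = (9 + 4·12 + 21)/6 = 78/6 = 13; σ²_Task 2 = ((21−9)/6)² = 4.000
te_Task 3 = (2 + 4·8 + 20)/6 = 54/6 = 9; σ²_Task 3 = ((20−2)/6)² = 9.000
te_Task 4 = (1 + 4·2 + 3)/6 = 12/6 = 2; σ²_Task 4 = ((3−1)/6)² = 0.111
te_Task 5 = (6 + 4·11 + 28)/6 = 78/6 = 13; σ²_Task 5 = ((28−6)/6)² = 13.444
te_Task 6 = (7 + 4·10 + 13)/6 = 60/6 = 10; σ²_Task 6 = ((13−7)/6)² = 1.000
te_Task 7 = (1 + 4·2 + 3)/6 = 12/6 = 2; σ²_Task 7 = ((3−1)/6)² = 0.111
te_Task 8 = (7 + 4·10 + 19)/6 = 66/6 = 11; σ²_Task 8 = ((19−7)/6)² = 4.000
te_Task 9 = (10 + 4·11 + 12)/6 = 66/6 = 11; σ²_Task 9 = ((12−10)/6)² = 0.111
te_Task 10 = (10 + 4·11 + 12)/6 = 66/6 = 11; σ²_Task 10 = ((12−10)/6)² = 0.111

Forward pass:
ES_Task 1 = 0; EF_Task 1 = 11
ES_Task 2 = 0; EF_Task 2 = 13
ES_Task 3 = 13; EF_Task 3 = 13+9 = 22
ES_Task 4 = 13; EF_Task 4 = 13+2 = 15
ES_Task 5 = max(EF_Task 1=11, EF_Task 2=13) = 13; EF_Task 5 = 13+13 = 26
ES_Task 6 = max(EF_Task 2=13, EF_Task 4=15) = 15; EF_Task 6 = 15+10 = 25
ES_Task 7 = 13; EF_Task 7 = 13+2 = 15
ES_Task 8 = 26; EF_Task 8 = 26+11 = 37
ES_Task 9 = 11; EF_Task 9 = 11+11 = 22
ES_Task 10 = max(EF_Task 1=11, EF_Task 3=22, EF_Task 6=25, EF_Task 7=15, EF_Task 8=37, EF_Task 9=22) = 37; EF_Task 10 = 37+11 = 48
Expected project duration μ = 48 hours. Critical path: Task 2 → Task 5 → Task 8 → Task 10.

Variances on critical path: σ²_Task 2=4.000, σ²_Task 5=13.444, σ²_Task 8=4.000, σ²_Task 10=0.111.
Largest is σ²_Task 5 = 13.444.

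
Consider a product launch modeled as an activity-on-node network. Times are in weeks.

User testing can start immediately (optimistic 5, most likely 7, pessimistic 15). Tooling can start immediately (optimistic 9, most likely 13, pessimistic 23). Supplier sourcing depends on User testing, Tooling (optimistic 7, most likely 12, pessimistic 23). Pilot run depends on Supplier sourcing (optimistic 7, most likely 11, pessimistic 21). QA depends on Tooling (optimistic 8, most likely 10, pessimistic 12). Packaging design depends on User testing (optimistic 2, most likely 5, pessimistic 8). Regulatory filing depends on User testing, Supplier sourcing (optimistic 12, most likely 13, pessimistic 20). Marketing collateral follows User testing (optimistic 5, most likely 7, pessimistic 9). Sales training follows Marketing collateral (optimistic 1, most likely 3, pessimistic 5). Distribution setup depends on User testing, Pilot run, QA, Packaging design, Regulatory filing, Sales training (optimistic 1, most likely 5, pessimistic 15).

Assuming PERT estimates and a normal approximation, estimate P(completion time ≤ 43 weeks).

0.184

te_User testing = (5 + 4·7 + 15)/6 = 48/6 = 8; σ²_User testing = ((15−5)/6)² = 2.778
te_Tooling = (9 + 4·13 + 23)/6 = 84/6 = 14; σ²_Tooling = ((23−9)/6)² = 5.444
te_Supplier sourcing = (7 + 4·12 + 23)/6 = 78/6 = 13; σ²_Supplier sourcing = ((23−7)/6)² = 7.111
te_Pilot run = (7 + 4·11 + 21)/6 = 72/6 = 12; σ²_Pilot run = ((21−7)/6)² = 5.444
te_QA = (8 + 4·10 + 12)/6 = 60/6 = 10; σ²_QA = ((12−8)/6)² = 0.444
te_Packaging design = (2 + 4·5 + 8)/6 = 30/6 = 5; σ²_Packaging design = ((8−2)/6)² = 1.000
te_Regulatory filing = (12 + 4·13 + 20)/6 = 84/6 = 14; σ²_Regulatory filing = ((20−12)/6)² = 1.778
te_Marketing collateral = (5 + 4·7 + 9)/6 = 42/6 = 7; σ²_Marketing collateral = ((9−5)/6)² = 0.444
te_Sales training = (1 + 4·3 + 5)/6 = 18/6 = 3; σ²_Sales training = ((5−1)/6)² = 0.444
te_Distribution setup = (1 + 4·5 + 15)/6 = 36/6 = 6; σ²_Distribution setup = ((15−1)/6)² = 5.444

Forward pass:
ES_User testing = 0; EF_User testing = 8
ES_Tooling = 0; EF_Tooling = 14
ES_Supplier sourcing = max(EF_User testing=8, EF_Tooling=14) = 14; EF_Supplier sourcing = 14+13 = 27
ES_Pilot run = 27; EF_Pilot run = 27+12 = 39
ES_QA = 14; EF_QA = 14+10 = 24
ES_Packaging design = 8; EF_Packaging design = 8+5 = 13
ES_Regulatory filing = max(EF_User testing=8, EF_Supplier sourcing=27) = 27; EF_Regulatory filing = 27+14 = 41
ES_Marketing collateral = 8; EF_Marketing collateral = 8+7 = 15
ES_Sales training = 15; EF_Sales training = 15+3 = 18
ES_Distribution setup = max(EF_User testing=8, EF_Pilot run=39, EF_QA=24, EF_Packaging design=13, EF_Regulatory filing=41, EF_Sales training=18) = 41; EF_Distribution setup = 41+6 = 47
Expected project duration μ = 47 weeks. Critical path: Tooling → Supplier sourcing → Regulatory filing → Distribution setup.

Variance along critical path = 5.444 + 7.111 + 1.778 + 5.444 = 19.778; σ = √19.778 = 4.447 weeks.
Z = (43 − 47) / 4.447 = -0.899
P(T ≤ 43) = Φ(-0.899) ≈ 0.184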